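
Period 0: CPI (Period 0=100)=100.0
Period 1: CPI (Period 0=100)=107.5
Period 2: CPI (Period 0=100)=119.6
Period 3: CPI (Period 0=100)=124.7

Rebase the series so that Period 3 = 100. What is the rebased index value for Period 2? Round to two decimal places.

95.91

Rebased(Period 2) = 119.6 / 124.7 × 100 = 95.9102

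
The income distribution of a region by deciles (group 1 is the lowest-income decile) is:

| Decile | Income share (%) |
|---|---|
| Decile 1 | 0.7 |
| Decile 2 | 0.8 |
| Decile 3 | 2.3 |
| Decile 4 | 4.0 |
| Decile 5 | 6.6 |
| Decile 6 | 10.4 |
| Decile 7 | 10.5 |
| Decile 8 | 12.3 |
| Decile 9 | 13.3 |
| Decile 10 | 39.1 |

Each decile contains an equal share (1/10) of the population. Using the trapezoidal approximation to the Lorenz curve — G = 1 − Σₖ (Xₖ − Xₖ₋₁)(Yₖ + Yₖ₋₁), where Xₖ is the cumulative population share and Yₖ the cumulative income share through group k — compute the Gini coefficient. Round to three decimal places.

Cumulative income shares Yₖ: 0.0070, 0.0150, 0.0380, 0.0780, 0.1440, 0.2480, 0.3530, 0.4760, 0.6090, 1.0000
Σ (Xₖ−Xₖ₋₁)(Yₖ+Yₖ₋₁) = (1/10)(0.0070+0.0000) + (1/10)(0.0150+0.0070) + (1/10)(0.0380+0.0150) + (1/10)(0.0780+0.0380) + (1/10)(0.1440+0.0780) + (1/10)(0.2480+0.1440) + (1/10)(0.3530+0.2480) + (1/10)(0.4760+0.3530) + (1/10)(0.6090+0.4760) + (1/10)(1.0000+0.6090)
  = 0.0007 + 0.0022 + 0.0053 + 0.0116 + 0.0222 + 0.0392 + 0.0601 + 0.0829 + 0.1085 + 0.1609 = 0.4936
G = 1 − 0.4936 = 0.5064

0.506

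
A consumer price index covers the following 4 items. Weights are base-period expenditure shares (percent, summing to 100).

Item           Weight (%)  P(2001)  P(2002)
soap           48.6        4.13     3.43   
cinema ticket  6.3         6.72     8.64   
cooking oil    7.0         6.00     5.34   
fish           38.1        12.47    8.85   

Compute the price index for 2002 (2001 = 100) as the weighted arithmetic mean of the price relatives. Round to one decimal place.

81.7

soap: 48.6 × (3.43/4.13) = 48.6 × 0.830508 = 40.3627
cinema ticket: 6.3 × (8.64/6.72) = 6.3 × 1.285714 = 8.1000
cooking oil: 7.0 × (5.34/6.00) = 7.0 × 0.890000 = 6.2300
fish: 38.1 × (8.85/12.47) = 38.1 × 0.709703 = 27.0397
Index = Σ wᵢ·(p₁ᵢ/p₀ᵢ) = 40.3627 + 8.1000 + 6.2300 + 27.0397 = 81.7324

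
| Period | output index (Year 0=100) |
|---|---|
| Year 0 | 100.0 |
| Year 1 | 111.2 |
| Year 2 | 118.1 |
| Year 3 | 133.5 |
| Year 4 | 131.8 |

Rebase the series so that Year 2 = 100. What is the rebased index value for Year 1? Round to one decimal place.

94.2

Rebased(Year 1) = 111.2 / 118.1 × 100 = 94.1575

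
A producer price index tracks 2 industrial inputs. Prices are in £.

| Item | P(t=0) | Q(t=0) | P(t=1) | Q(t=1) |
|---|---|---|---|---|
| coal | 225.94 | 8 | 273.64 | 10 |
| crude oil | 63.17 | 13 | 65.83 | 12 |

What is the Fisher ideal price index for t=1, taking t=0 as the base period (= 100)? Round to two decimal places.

116.35

Laspeyres component (base-period weights):
ΣP(t=1)Q(t=0) = 273.64×8 + 65.83×13 = 2189.12 + 855.79 = 3044.91
ΣP(t=0)Q(t=0) = 225.94×8 + 63.17×13 = 1807.52 + 821.21 = 2628.73
L = 3044.91 / 2628.73 × 100 = 115.8320
Paasche component (current-period weights):
ΣP(t=1)Q(t=1) = 273.64×10 + 65.83×12 = 2736.4 + 789.96 = 3526.36
ΣP(t=0)Q(t=1) = 225.94×10 + 63.17×12 = 2259.4 + 758.04 = 3017.44
P = 3526.36 / 3017.44 × 100 = 116.8660
Fisher = √(L × P) = √(115.8320 × 116.8660) = 116.3478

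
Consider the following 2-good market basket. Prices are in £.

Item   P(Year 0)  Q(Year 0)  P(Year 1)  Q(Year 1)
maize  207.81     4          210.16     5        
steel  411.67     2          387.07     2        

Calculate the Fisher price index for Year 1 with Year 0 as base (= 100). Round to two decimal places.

97.79

Laspeyres component (base-period weights):
ΣP(Year 1)Q(Year 0) = 210.16×4 + 387.07×2 = 840.64 + 774.14 = 1614.78
ΣP(Year 0)Q(Year 0) = 207.81×4 + 411.67×2 = 831.24 + 823.34 = 1654.58
L = 1614.78 / 1654.58 × 100 = 97.5946
Paasche component (current-period weights):
ΣP(Year 1)Q(Year 1) = 210.16×5 + 387.07×2 = 1050.8 + 774.14 = 1824.94
ΣP(Year 0)Q(Year 1) = 207.81×5 + 411.67×2 = 1039.05 + 823.34 = 1862.39
P = 1824.94 / 1862.39 × 100 = 97.9891
Fisher = √(L × P) = √(97.5946 × 97.9891) = 97.7917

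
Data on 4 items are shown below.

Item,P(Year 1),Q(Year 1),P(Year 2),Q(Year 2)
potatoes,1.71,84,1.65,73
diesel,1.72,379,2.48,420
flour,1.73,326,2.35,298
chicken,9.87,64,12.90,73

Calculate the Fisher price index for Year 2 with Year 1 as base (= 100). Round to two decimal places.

Laspeyres component (base-period weights):
ΣP(Year 2)Q(Year 1) = 1.65×84 + 2.48×379 + 2.35×326 + 12.90×64 = 138.6 + 939.92 + 766.1 + 825.6 = 2670.22
ΣP(Year 1)Q(Year 1) = 1.71×84 + 1.72×379 + 1.73×326 + 9.87×64 = 143.64 + 651.88 + 563.98 + 631.68 = 1991.18
L = 2670.22 / 1991.18 × 100 = 134.1024
Paasche component (current-period weights):
ΣP(Year 2)Q(Year 2) = 1.65×73 + 2.48×420 + 2.35×298 + 12.90×73 = 120.45 + 1041.6 + 700.3 + 941.7 = 2804.05
ΣP(Year 1)Q(Year 2) = 1.71×73 + 1.72×420 + 1.73×298 + 9.87×73 = 124.83 + 722.4 + 515.54 + 720.51 = 2083.28
P = 2804.05 / 2083.28 × 100 = 134.5978
Fisher = √(L × P) = √(134.1024 × 134.5978) = 134.3499

134.35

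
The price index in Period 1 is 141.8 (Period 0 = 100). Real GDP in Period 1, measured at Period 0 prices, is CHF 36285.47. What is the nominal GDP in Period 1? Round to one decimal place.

Nominal = Real × (Index/100) = 36285.47 × (141.8/100)
        = 36285.47 × 1.418 = 51452.7965

51452.8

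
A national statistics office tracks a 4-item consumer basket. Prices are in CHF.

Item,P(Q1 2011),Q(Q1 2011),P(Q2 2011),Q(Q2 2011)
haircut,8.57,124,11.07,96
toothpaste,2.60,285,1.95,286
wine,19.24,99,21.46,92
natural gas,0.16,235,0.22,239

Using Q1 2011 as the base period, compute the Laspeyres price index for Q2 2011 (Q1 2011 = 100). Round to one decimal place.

Laspeyres price index uses base-period quantities as weights.
ΣP(Q2 2011)·Q(Q1 2011) = 11.07×124 + 1.95×285 + 21.46×99 + 0.22×235 = 1372.68 + 555.75 + 2124.54 + 51.7 = 4104.67
ΣP(Q1 2011)·Q(Q1 2011) = 8.57×124 + 2.60×285 + 19.24×99 + 0.16×235 = 1062.68 + 741 + 1904.76 + 37.6 = 3746.04
Index = 4104.67 / 3746.04 × 100 = 109.5736

109.6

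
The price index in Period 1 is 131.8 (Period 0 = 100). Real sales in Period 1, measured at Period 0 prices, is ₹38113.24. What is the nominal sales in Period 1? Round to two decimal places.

Nominal = Real × (Index/100) = 38113.24 × (131.8/100)
        = 38113.24 × 1.318 = 50233.2503

50233.25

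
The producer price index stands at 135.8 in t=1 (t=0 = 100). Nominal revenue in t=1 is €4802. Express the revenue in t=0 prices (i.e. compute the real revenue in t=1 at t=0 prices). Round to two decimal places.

3536.08

Real = Nominal ÷ (Index/100) = 4802 ÷ (135.8/100)
     = 4802 ÷ 1.358 = 3536.0825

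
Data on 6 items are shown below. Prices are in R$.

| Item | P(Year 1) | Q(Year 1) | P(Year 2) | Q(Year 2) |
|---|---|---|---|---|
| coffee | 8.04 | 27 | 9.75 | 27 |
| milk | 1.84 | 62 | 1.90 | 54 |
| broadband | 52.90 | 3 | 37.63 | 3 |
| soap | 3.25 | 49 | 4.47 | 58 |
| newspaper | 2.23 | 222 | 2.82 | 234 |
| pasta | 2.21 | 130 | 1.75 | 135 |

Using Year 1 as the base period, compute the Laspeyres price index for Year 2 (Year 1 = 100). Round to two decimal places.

109.43

Laspeyres price index uses base-period quantities as weights.
ΣP(Year 2)·Q(Year 1) = 9.75×27 + 1.90×62 + 37.63×3 + 4.47×49 + 2.82×222 + 1.75×130 = 263.25 + 117.8 + 112.89 + 219.03 + 626.04 + 227.5 = 1566.51
ΣP(Year 1)·Q(Year 1) = 8.04×27 + 1.84×62 + 52.90×3 + 3.25×49 + 2.23×222 + 2.21×130 = 217.08 + 114.08 + 158.7 + 159.25 + 495.06 + 287.3 = 1431.47
Index = 1566.51 / 1431.47 × 100 = 109.4337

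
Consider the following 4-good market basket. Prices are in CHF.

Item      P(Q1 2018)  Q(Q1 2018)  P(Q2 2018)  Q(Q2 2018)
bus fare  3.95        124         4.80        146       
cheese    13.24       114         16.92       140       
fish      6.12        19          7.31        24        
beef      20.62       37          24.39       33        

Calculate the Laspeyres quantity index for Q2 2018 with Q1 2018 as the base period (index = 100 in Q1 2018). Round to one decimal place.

Laspeyres quantity index uses base-period prices as weights.
ΣP(Q1 2018)·Q(Q2 2018) = 3.95×146 + 13.24×140 + 6.12×24 + 20.62×33 = 576.7 + 1853.6 + 146.88 + 680.46 = 3257.64
ΣP(Q1 2018)·Q(Q1 2018) = 3.95×124 + 13.24×114 + 6.12×19 + 20.62×37 = 489.8 + 1509.36 + 116.28 + 762.94 = 2878.38
Index = 3257.64 / 2878.38 × 100 = 113.1762

113.2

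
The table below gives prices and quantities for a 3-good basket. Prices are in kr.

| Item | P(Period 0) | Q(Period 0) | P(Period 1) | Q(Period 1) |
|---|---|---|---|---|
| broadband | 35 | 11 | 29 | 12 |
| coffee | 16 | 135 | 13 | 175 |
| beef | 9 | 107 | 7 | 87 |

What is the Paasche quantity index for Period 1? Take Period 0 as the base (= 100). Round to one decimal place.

114.5

Paasche quantity index uses current-period prices as weights.
ΣP(Period 1)·Q(Period 1) = 29×12 + 13×175 + 7×87 = 348 + 2275 + 609 = 3232
ΣP(Period 1)·Q(Period 0) = 29×11 + 13×135 + 7×107 = 319 + 1755 + 749 = 2823
Index = 3232 / 2823 × 100 = 114.4881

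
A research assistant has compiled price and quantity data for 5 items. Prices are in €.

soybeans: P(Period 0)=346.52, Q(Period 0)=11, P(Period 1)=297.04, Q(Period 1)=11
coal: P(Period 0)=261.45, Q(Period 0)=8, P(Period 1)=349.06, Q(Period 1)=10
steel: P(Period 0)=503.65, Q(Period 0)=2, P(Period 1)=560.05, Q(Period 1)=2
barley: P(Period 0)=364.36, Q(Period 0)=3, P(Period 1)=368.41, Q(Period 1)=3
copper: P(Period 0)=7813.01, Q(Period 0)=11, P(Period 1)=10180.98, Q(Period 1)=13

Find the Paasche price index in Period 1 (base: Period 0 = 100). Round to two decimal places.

128.38

Paasche price index uses current-period quantities as weights.
ΣP(Period 1)·Q(Period 1) = 297.04×11 + 349.06×10 + 560.05×2 + 368.41×3 + 10180.98×13 = 3267.44 + 3490.6 + 1120.1 + 1105.23 + 132352.74 = 141336.11
ΣP(Period 0)·Q(Period 1) = 346.52×11 + 261.45×10 + 503.65×2 + 364.36×3 + 7813.01×13 = 3811.72 + 2614.5 + 1007.3 + 1093.08 + 101569.13 = 110095.73
Index = 141336.11 / 110095.73 × 100 = 128.3757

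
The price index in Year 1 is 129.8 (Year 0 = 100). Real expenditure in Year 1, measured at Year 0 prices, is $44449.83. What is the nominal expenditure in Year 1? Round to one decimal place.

Nominal = Real × (Index/100) = 44449.83 × (129.8/100)
        = 44449.83 × 1.298 = 57695.8793

57695.9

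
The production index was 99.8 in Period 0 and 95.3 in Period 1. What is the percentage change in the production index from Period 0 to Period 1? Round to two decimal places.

-4.51%

Change = (95.3 − 99.8) / 99.8 × 100
       = -4.5 / 99.8 × 100 = -4.5090%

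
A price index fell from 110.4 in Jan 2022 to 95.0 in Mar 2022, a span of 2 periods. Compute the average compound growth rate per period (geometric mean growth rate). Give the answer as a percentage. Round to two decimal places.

Growth factor = (95.0/110.4)^(1/2) = (0.860507)^(1/2) = 0.927635
Growth rate = 0.927635 − 1 = -0.072365 = -7.2365%

-7.24%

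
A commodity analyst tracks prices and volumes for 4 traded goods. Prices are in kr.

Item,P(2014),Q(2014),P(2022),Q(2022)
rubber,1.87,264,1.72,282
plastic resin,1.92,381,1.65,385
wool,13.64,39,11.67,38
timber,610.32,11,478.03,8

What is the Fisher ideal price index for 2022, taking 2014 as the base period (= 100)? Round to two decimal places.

80.52

Laspeyres component (base-period weights):
ΣP(2022)Q(2014) = 1.72×264 + 1.65×381 + 11.67×39 + 478.03×11 = 454.08 + 628.65 + 455.13 + 5258.33 = 6796.19
ΣP(2014)Q(2014) = 1.87×264 + 1.92×381 + 13.64×39 + 610.32×11 = 493.68 + 731.52 + 531.96 + 6713.52 = 8470.68
L = 6796.19 / 8470.68 × 100 = 80.2319
Paasche component (current-period weights):
ΣP(2022)Q(2022) = 1.72×282 + 1.65×385 + 11.67×38 + 478.03×8 = 485.04 + 635.25 + 443.46 + 3824.24 = 5387.99
ΣP(2014)Q(2022) = 1.87×282 + 1.92×385 + 13.64×38 + 610.32×8 = 527.34 + 739.2 + 518.32 + 4882.56 = 6667.42
P = 5387.99 / 6667.42 × 100 = 80.8107
Fisher = √(L × P) = √(80.2319 × 80.8107) = 80.5208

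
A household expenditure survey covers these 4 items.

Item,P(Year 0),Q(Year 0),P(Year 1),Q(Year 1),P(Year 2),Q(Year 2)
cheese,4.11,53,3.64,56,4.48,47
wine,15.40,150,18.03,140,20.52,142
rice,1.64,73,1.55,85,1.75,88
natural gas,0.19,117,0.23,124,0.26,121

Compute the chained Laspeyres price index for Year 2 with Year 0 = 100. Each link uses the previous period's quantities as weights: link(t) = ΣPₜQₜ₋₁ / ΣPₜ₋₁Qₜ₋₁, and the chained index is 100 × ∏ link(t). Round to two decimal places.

130.17

Link Year 0→Year 1:
ΣP(Year 1)Q(Year 0) = 3.64×53 + 18.03×150 + 1.55×73 + 0.23×117 = 192.92 + 2704.5 + 113.15 + 26.91 = 3037.48
ΣP(Year 0)Q(Year 0) = 4.11×53 + 15.40×150 + 1.64×73 + 0.19×117 = 217.83 + 2310 + 119.72 + 22.23 = 2669.78
link = 3037.48/2669.78 = 1.137727
Link Year 1→Year 2:
ΣP(Year 2)Q(Year 1) = 4.48×56 + 20.52×140 + 1.75×85 + 0.26×124 = 250.88 + 2872.8 + 148.75 + 32.24 = 3304.67
ΣP(Year 1)Q(Year 1) = 3.64×56 + 18.03×140 + 1.55×85 + 0.23×124 = 203.84 + 2524.2 + 131.75 + 28.52 = 2888.31
link = 3304.67/2888.31 = 1.144154
Chained index = 100 × 1.137727 × 1.144154 = 130.1734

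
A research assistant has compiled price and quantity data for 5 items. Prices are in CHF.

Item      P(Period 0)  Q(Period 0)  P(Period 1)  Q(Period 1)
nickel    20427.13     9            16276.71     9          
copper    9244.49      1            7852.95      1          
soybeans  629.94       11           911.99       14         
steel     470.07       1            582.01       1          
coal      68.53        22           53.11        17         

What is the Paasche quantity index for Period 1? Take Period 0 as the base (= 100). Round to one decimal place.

101.5

Paasche quantity index uses current-period prices as weights.
ΣP(Period 1)·Q(Period 1) = 16276.71×9 + 7852.95×1 + 911.99×14 + 582.01×1 + 53.11×17 = 146490.39 + 7852.95 + 12767.86 + 582.01 + 902.87 = 168596.08
ΣP(Period 1)·Q(Period 0) = 16276.71×9 + 7852.95×1 + 911.99×11 + 582.01×1 + 53.11×22 = 146490.39 + 7852.95 + 10031.89 + 582.01 + 1168.42 = 166125.66
Index = 168596.08 / 166125.66 × 100 = 101.4871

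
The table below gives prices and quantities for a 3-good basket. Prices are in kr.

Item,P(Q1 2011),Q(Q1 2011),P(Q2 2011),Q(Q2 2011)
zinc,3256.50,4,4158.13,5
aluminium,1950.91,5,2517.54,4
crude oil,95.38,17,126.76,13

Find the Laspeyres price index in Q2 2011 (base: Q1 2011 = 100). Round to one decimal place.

Laspeyres price index uses base-period quantities as weights.
ΣP(Q2 2011)·Q(Q1 2011) = 4158.13×4 + 2517.54×5 + 126.76×17 = 16632.52 + 12587.7 + 2154.92 = 31375.14
ΣP(Q1 2011)·Q(Q1 2011) = 3256.50×4 + 1950.91×5 + 95.38×17 = 13026 + 9754.55 + 1621.46 = 24402.01
Index = 31375.14 / 24402.01 × 100 = 128.5760

128.6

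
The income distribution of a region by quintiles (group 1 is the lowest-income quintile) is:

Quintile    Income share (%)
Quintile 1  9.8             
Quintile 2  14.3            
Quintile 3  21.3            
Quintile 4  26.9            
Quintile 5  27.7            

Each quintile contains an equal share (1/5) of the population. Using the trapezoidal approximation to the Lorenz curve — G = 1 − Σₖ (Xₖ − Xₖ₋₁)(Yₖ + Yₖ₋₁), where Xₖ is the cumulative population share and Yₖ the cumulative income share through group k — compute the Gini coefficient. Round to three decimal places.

0.194

Cumulative income shares Yₖ: 0.0980, 0.2410, 0.4540, 0.7230, 1.0000
Σ (Xₖ−Xₖ₋₁)(Yₖ+Yₖ₋₁) = (1/5)(0.0980+0.0000) + (1/5)(0.2410+0.0980) + (1/5)(0.4540+0.2410) + (1/5)(0.7230+0.4540) + (1/5)(1.0000+0.7230)
  = 0.0196 + 0.0678 + 0.1390 + 0.2354 + 0.3446 = 0.8064
G = 1 − 0.8064 = 0.1936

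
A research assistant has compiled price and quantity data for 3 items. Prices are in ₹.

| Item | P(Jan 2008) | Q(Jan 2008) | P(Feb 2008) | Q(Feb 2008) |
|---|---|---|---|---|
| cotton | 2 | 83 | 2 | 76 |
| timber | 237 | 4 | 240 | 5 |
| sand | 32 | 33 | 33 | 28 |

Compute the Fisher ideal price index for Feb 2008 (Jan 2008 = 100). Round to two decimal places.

Laspeyres component (base-period weights):
ΣP(Feb 2008)Q(Jan 2008) = 2×83 + 240×4 + 33×33 = 166 + 960 + 1089 = 2215
ΣP(Jan 2008)Q(Jan 2008) = 2×83 + 237×4 + 32×33 = 166 + 948 + 1056 = 2170
L = 2215 / 2170 × 100 = 102.0737
Paasche component (current-period weights):
ΣP(Feb 2008)Q(Feb 2008) = 2×76 + 240×5 + 33×28 = 152 + 1200 + 924 = 2276
ΣP(Jan 2008)Q(Feb 2008) = 2×76 + 237×5 + 32×28 = 152 + 1185 + 896 = 2233
P = 2276 / 2233 × 100 = 101.9257
Fisher = √(L × P) = √(102.0737 × 101.9257) = 101.9997

102.00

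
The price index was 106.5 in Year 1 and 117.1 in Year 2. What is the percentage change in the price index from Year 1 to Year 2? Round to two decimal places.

9.95%

Change = (117.1 − 106.5) / 106.5 × 100
       = 10.6 / 106.5 × 100 = 9.9531%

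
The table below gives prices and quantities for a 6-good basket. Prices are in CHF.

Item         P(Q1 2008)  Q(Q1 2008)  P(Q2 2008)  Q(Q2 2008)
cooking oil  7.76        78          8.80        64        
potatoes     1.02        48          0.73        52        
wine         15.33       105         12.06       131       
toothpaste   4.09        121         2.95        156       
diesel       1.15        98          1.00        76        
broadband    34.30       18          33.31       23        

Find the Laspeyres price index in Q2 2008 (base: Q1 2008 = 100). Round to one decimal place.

87.2

Laspeyres price index uses base-period quantities as weights.
ΣP(Q2 2008)·Q(Q1 2008) = 8.80×78 + 0.73×48 + 12.06×105 + 2.95×121 + 1.00×98 + 33.31×18 = 686.4 + 35.04 + 1266.3 + 356.95 + 98 + 599.58 = 3042.27
ΣP(Q1 2008)·Q(Q1 2008) = 7.76×78 + 1.02×48 + 15.33×105 + 4.09×121 + 1.15×98 + 34.30×18 = 605.28 + 48.96 + 1609.65 + 494.89 + 112.7 + 617.4 = 3488.88
Index = 3042.27 / 3488.88 × 100 = 87.1990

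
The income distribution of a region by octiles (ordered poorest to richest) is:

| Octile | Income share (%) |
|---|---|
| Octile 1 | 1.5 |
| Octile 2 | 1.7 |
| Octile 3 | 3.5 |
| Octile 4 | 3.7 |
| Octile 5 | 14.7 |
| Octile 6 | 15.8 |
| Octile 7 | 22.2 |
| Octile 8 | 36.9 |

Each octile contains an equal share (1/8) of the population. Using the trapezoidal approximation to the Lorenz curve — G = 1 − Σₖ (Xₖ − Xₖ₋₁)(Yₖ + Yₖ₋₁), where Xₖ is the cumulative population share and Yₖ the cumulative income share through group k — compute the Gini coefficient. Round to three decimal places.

Cumulative income shares Yₖ: 0.0150, 0.0320, 0.0670, 0.1040, 0.2510, 0.4090, 0.6310, 1.0000
Σ (Xₖ−Xₖ₋₁)(Yₖ+Yₖ₋₁) = (1/8)(0.0150+0.0000) + (1/8)(0.0320+0.0150) + (1/8)(0.0670+0.0320) + (1/8)(0.1040+0.0670) + (1/8)(0.2510+0.1040) + (1/8)(0.4090+0.2510) + (1/8)(0.6310+0.4090) + (1/8)(1.0000+0.6310)
  = 0.0019 + 0.0059 + 0.0124 + 0.0214 + 0.0444 + 0.0825 + 0.1300 + 0.2039 = 0.5022
G = 1 − 0.5022 = 0.4978

0.498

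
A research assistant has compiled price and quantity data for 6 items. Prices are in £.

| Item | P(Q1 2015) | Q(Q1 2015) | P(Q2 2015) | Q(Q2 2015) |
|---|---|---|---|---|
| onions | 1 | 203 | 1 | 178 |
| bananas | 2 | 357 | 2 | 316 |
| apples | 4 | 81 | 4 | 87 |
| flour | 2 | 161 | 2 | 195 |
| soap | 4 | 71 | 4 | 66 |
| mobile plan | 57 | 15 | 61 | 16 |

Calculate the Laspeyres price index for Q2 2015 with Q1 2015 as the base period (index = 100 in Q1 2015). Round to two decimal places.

102.22

Laspeyres price index uses base-period quantities as weights.
ΣP(Q2 2015)·Q(Q1 2015) = 1×203 + 2×357 + 4×81 + 2×161 + 4×71 + 61×15 = 203 + 714 + 324 + 322 + 284 + 915 = 2762
ΣP(Q1 2015)·Q(Q1 2015) = 1×203 + 2×357 + 4×81 + 2×161 + 4×71 + 57×15 = 203 + 714 + 324 + 322 + 284 + 855 = 2702
Index = 2762 / 2702 × 100 = 102.2206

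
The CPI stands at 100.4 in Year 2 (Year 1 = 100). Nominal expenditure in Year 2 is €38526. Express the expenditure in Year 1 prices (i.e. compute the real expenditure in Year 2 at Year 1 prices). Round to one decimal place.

Real = Nominal ÷ (Index/100) = 38526 ÷ (100.4/100)
     = 38526 ÷ 1.004 = 38372.5100

38372.5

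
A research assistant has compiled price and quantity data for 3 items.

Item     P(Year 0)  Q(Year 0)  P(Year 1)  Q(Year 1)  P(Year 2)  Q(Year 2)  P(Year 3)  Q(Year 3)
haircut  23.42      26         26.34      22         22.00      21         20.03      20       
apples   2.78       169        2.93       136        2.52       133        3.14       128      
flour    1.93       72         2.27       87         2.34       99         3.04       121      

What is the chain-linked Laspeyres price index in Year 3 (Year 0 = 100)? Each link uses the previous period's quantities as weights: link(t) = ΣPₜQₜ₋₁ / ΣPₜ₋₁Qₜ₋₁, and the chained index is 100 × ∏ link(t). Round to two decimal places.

107.08

Link Year 0→Year 1:
ΣP(Year 1)Q(Year 0) = 26.34×26 + 2.93×169 + 2.27×72 = 684.84 + 495.17 + 163.44 = 1343.45
ΣP(Year 0)Q(Year 0) = 23.42×26 + 2.78×169 + 1.93×72 = 608.92 + 469.82 + 138.96 = 1217.7
link = 1343.45/1217.7 = 1.103268
Link Year 1→Year 2:
ΣP(Year 2)Q(Year 1) = 22.00×22 + 2.52×136 + 2.34×87 = 484 + 342.72 + 203.58 = 1030.3
ΣP(Year 1)Q(Year 1) = 26.34×22 + 2.93×136 + 2.27×87 = 579.48 + 398.48 + 197.49 = 1175.45
link = 1030.3/1175.45 = 0.876515
Link Year 2→Year 3:
ΣP(Year 3)Q(Year 2) = 20.03×21 + 3.14×133 + 3.04×99 = 420.63 + 417.62 + 300.96 = 1139.21
ΣP(Year 2)Q(Year 2) = 22.00×21 + 2.52×133 + 2.34×99 = 462 + 335.16 + 231.66 = 1028.82
link = 1139.21/1028.82 = 1.107298
Chained index = 100 × 1.103268 × 0.876515 × 1.107298 = 107.0792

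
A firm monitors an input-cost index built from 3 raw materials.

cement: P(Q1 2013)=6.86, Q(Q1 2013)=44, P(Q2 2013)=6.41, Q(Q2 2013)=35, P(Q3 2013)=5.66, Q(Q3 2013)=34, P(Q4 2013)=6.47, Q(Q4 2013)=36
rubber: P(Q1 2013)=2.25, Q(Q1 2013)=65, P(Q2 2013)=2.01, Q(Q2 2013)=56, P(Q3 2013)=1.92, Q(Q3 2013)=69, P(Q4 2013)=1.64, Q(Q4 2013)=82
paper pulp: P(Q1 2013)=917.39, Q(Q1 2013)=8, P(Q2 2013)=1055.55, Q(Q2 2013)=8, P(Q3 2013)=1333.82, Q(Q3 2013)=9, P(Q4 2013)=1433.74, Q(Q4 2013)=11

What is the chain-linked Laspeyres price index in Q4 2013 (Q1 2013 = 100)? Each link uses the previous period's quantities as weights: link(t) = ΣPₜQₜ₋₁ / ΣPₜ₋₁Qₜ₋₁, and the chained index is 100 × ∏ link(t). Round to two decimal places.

Link Q1 2013→Q2 2013:
ΣP(Q2 2013)Q(Q1 2013) = 6.41×44 + 2.01×65 + 1055.55×8 = 282.04 + 130.65 + 8444.4 = 8857.09
ΣP(Q1 2013)Q(Q1 2013) = 6.86×44 + 2.25×65 + 917.39×8 = 301.84 + 146.25 + 7339.12 = 7787.21
link = 8857.09/7787.21 = 1.137389
Link Q2 2013→Q3 2013:
ΣP(Q3 2013)Q(Q2 2013) = 5.66×35 + 1.92×56 + 1333.82×8 = 198.1 + 107.52 + 10670.56 = 10976.18
ΣP(Q2 2013)Q(Q2 2013) = 6.41×35 + 2.01×56 + 1055.55×8 = 224.35 + 112.56 + 8444.4 = 8781.31
link = 10976.18/8781.31 = 1.249948
Link Q3 2013→Q4 2013:
ΣP(Q4 2013)Q(Q3 2013) = 6.47×34 + 1.64×69 + 1433.74×9 = 219.98 + 113.16 + 12903.66 = 13236.8
ΣP(Q3 2013)Q(Q3 2013) = 5.66×34 + 1.92×69 + 1333.82×9 = 192.44 + 132.48 + 12004.38 = 12329.3
link = 13236.8/12329.3 = 1.073605
Chained index = 100 × 1.137389 × 1.249948 × 1.073605 = 152.6320

152.63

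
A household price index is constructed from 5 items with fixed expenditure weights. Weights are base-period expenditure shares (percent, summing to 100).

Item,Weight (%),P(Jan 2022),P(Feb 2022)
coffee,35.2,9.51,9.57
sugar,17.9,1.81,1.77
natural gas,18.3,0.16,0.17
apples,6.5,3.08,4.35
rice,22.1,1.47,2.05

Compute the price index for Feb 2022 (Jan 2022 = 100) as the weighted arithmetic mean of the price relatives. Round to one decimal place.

coffee: 35.2 × (9.57/9.51) = 35.2 × 1.006309 = 35.4221
sugar: 17.9 × (1.77/1.81) = 17.9 × 0.977901 = 17.5044
natural gas: 18.3 × (0.17/0.16) = 18.3 × 1.062500 = 19.4438
apples: 6.5 × (4.35/3.08) = 6.5 × 1.412338 = 9.1802
rice: 22.1 × (2.05/1.47) = 22.1 × 1.394558 = 30.8197
Index = Σ wᵢ·(p₁ᵢ/p₀ᵢ) = 35.4221 + 17.5044 + 19.4438 + 9.1802 + 30.8197 = 112.3702

112.4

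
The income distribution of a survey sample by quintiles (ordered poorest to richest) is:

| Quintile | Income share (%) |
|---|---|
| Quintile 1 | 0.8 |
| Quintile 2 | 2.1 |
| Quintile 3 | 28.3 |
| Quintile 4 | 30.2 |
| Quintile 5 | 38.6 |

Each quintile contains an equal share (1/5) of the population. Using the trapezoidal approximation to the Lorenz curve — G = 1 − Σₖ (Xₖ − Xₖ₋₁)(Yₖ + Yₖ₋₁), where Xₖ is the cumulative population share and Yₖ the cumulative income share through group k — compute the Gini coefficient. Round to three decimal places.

0.415

Cumulative income shares Yₖ: 0.0080, 0.0290, 0.3120, 0.6140, 1.0000
Σ (Xₖ−Xₖ₋₁)(Yₖ+Yₖ₋₁) = (1/5)(0.0080+0.0000) + (1/5)(0.0290+0.0080) + (1/5)(0.3120+0.0290) + (1/5)(0.6140+0.3120) + (1/5)(1.0000+0.6140)
  = 0.0016 + 0.0074 + 0.0682 + 0.1852 + 0.3228 = 0.5852
G = 1 − 0.5852 = 0.4148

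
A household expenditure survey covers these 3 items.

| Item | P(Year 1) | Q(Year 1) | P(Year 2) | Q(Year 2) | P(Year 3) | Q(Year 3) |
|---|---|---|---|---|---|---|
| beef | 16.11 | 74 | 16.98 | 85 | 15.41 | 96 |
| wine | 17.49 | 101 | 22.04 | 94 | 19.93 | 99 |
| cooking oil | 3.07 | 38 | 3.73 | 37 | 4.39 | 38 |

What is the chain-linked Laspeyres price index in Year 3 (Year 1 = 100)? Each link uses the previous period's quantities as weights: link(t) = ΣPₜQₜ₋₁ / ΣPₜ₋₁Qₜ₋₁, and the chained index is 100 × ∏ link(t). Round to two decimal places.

Link Year 1→Year 2:
ΣP(Year 2)Q(Year 1) = 16.98×74 + 22.04×101 + 3.73×38 = 1256.52 + 2226.04 + 141.74 = 3624.3
ΣP(Year 1)Q(Year 1) = 16.11×74 + 17.49×101 + 3.07×38 = 1192.14 + 1766.49 + 116.66 = 3075.29
link = 3624.3/3075.29 = 1.178523
Link Year 2→Year 3:
ΣP(Year 3)Q(Year 2) = 15.41×85 + 19.93×94 + 4.39×37 = 1309.85 + 1873.42 + 162.43 = 3345.7
ΣP(Year 2)Q(Year 2) = 16.98×85 + 22.04×94 + 3.73×37 = 1443.3 + 2071.76 + 138.01 = 3653.07
link = 3345.7/3653.07 = 0.915860
Chained index = 100 × 1.178523 × 0.915860 = 107.9362

107.94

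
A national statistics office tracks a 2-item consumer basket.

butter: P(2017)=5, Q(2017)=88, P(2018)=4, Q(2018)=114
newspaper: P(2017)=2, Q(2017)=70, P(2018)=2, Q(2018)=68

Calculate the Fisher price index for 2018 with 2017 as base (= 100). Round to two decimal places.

Laspeyres component (base-period weights):
ΣP(2018)Q(2017) = 4×88 + 2×70 = 352 + 140 = 492
ΣP(2017)Q(2017) = 5×88 + 2×70 = 440 + 140 = 580
L = 492 / 580 × 100 = 84.8276
Paasche component (current-period weights):
ΣP(2018)Q(2018) = 4×114 + 2×68 = 456 + 136 = 592
ΣP(2017)Q(2018) = 5×114 + 2×68 = 570 + 136 = 706
P = 592 / 706 × 100 = 83.8527
Fisher = √(L × P) = √(84.8276 × 83.8527) = 84.3387

84.34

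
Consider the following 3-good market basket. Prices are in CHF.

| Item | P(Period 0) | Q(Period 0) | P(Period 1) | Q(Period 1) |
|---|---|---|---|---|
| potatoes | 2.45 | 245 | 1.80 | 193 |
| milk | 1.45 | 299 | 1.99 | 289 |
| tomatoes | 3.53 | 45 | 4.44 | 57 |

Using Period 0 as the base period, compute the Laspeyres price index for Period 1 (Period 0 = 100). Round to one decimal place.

103.6

Laspeyres price index uses base-period quantities as weights.
ΣP(Period 1)·Q(Period 0) = 1.80×245 + 1.99×299 + 4.44×45 = 441 + 595.01 + 199.8 = 1235.81
ΣP(Period 0)·Q(Period 0) = 2.45×245 + 1.45×299 + 3.53×45 = 600.25 + 433.55 + 158.85 = 1192.65
Index = 1235.81 / 1192.65 × 100 = 103.6188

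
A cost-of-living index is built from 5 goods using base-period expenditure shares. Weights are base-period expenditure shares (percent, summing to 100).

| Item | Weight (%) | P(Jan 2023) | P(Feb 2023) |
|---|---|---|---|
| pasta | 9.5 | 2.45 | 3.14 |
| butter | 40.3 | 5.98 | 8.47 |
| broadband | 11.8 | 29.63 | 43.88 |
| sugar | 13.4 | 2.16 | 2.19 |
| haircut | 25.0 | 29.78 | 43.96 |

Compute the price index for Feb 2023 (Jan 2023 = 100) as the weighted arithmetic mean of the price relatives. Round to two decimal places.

137.22

pasta: 9.5 × (3.14/2.45) = 9.5 × 1.281633 = 12.1755
butter: 40.3 × (8.47/5.98) = 40.3 × 1.416388 = 57.0804
broadband: 11.8 × (43.88/29.63) = 11.8 × 1.480931 = 17.4750
sugar: 13.4 × (2.19/2.16) = 13.4 × 1.013889 = 13.5861
haircut: 25.0 × (43.96/29.78) = 25.0 × 1.476158 = 36.9040
Index = Σ wᵢ·(p₁ᵢ/p₀ᵢ) = 12.1755 + 57.0804 + 17.4750 + 13.5861 + 36.9040 = 137.2210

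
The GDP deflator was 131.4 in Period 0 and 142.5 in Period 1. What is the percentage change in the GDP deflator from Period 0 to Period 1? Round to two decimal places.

Change = (142.5 − 131.4) / 131.4 × 100
       = 11.1 / 131.4 × 100 = 8.4475%

8.45%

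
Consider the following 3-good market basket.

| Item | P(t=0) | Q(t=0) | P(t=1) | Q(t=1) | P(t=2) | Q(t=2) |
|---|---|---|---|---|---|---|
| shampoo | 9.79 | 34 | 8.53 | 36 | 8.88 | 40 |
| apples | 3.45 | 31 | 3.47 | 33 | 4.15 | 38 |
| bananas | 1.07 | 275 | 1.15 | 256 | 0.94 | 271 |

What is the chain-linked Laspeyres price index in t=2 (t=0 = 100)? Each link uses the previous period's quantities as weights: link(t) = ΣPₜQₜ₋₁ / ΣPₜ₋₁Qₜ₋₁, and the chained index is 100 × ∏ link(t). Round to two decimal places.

Link t=0→t=1:
ΣP(t=1)Q(t=0) = 8.53×34 + 3.47×31 + 1.15×275 = 290.02 + 107.57 + 316.25 = 713.84
ΣP(t=0)Q(t=0) = 9.79×34 + 3.45×31 + 1.07×275 = 332.86 + 106.95 + 294.25 = 734.06
link = 713.84/734.06 = 0.972455
Link t=1→t=2:
ΣP(t=2)Q(t=1) = 8.88×36 + 4.15×33 + 0.94×256 = 319.68 + 136.95 + 240.64 = 697.27
ΣP(t=1)Q(t=1) = 8.53×36 + 3.47×33 + 1.15×256 = 307.08 + 114.51 + 294.4 = 715.99
link = 697.27/715.99 = 0.973854
Chained index = 100 × 0.972455 × 0.973854 = 94.7029

94.70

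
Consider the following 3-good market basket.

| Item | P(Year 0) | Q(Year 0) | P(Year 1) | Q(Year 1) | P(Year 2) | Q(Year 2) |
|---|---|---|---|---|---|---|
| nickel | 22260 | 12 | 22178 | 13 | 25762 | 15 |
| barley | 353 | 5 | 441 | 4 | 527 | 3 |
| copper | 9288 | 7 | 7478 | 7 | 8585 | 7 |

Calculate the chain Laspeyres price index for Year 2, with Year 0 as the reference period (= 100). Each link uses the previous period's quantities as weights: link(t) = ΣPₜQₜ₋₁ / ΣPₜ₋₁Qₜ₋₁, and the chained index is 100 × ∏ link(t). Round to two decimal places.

Link Year 0→Year 1:
ΣP(Year 1)Q(Year 0) = 22178×12 + 441×5 + 7478×7 = 266136 + 2205 + 52346 = 320687
ΣP(Year 0)Q(Year 0) = 22260×12 + 353×5 + 9288×7 = 267120 + 1765 + 65016 = 333901
link = 320687/333901 = 0.960425
Link Year 1→Year 2:
ΣP(Year 2)Q(Year 1) = 25762×13 + 527×4 + 8585×7 = 334906 + 2108 + 60095 = 397109
ΣP(Year 1)Q(Year 1) = 22178×13 + 441×4 + 7478×7 = 288314 + 1764 + 52346 = 342424
link = 397109/342424 = 1.159700
Chained index = 100 × 0.960425 × 1.159700 = 111.3805

111.38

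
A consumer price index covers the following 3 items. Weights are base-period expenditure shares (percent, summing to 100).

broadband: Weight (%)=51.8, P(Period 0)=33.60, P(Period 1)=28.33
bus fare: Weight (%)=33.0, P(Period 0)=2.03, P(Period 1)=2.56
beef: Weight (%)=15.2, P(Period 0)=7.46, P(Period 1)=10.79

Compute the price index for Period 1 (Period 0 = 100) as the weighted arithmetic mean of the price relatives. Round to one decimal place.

broadband: 51.8 × (28.33/33.60) = 51.8 × 0.843155 = 43.6754
bus fare: 33.0 × (2.56/2.03) = 33.0 × 1.261084 = 41.6158
beef: 15.2 × (10.79/7.46) = 15.2 × 1.446381 = 21.9850
Index = Σ wᵢ·(p₁ᵢ/p₀ᵢ) = 43.6754 + 41.6158 + 21.9850 = 107.2762

107.3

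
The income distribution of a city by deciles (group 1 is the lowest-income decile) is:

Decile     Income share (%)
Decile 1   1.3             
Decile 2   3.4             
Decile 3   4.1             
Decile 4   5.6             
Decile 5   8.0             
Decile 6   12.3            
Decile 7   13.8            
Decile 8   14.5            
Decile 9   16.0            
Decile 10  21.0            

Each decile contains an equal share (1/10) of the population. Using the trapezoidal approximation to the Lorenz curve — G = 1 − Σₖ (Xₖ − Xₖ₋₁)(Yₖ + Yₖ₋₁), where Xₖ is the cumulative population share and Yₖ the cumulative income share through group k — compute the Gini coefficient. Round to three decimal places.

Cumulative income shares Yₖ: 0.0130, 0.0470, 0.0880, 0.1440, 0.2240, 0.3470, 0.4850, 0.6300, 0.7900, 1.0000
Σ (Xₖ−Xₖ₋₁)(Yₖ+Yₖ₋₁) = (1/10)(0.0130+0.0000) + (1/10)(0.0470+0.0130) + (1/10)(0.0880+0.0470) + (1/10)(0.1440+0.0880) + (1/10)(0.2240+0.1440) + (1/10)(0.3470+0.2240) + (1/10)(0.4850+0.3470) + (1/10)(0.6300+0.4850) + (1/10)(0.7900+0.6300) + (1/10)(1.0000+0.7900)
  = 0.0013 + 0.0060 + 0.0135 + 0.0232 + 0.0368 + 0.0571 + 0.0832 + 0.1115 + 0.1420 + 0.1790 = 0.6536
G = 1 − 0.6536 = 0.3464

0.346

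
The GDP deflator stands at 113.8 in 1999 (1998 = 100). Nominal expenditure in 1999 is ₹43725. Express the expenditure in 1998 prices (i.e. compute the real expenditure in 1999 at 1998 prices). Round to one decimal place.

Real = Nominal ÷ (Index/100) = 43725 ÷ (113.8/100)
     = 43725 ÷ 1.138 = 38422.6714

38422.7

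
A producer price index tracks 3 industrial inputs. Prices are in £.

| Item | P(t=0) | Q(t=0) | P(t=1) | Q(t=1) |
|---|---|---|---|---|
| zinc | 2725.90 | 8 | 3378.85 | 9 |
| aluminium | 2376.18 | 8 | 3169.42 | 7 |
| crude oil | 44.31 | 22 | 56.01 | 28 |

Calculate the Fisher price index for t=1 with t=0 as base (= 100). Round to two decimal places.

Laspeyres component (base-period weights):
ΣP(t=1)Q(t=0) = 3378.85×8 + 3169.42×8 + 56.01×22 = 27030.8 + 25355.36 + 1232.22 = 53618.38
ΣP(t=0)Q(t=0) = 2725.90×8 + 2376.18×8 + 44.31×22 = 21807.2 + 19009.44 + 974.82 = 41791.46
L = 53618.38 / 41791.46 × 100 = 128.2998
Paasche component (current-period weights):
ΣP(t=1)Q(t=1) = 3378.85×9 + 3169.42×7 + 56.01×28 = 30409.65 + 22185.94 + 1568.28 = 54163.87
ΣP(t=0)Q(t=1) = 2725.90×9 + 2376.18×7 + 44.31×28 = 24533.1 + 16633.26 + 1240.68 = 42407.04
P = 54163.87 / 42407.04 × 100 = 127.7238
Fisher = √(L × P) = √(128.2998 × 127.7238) = 128.0115

128.01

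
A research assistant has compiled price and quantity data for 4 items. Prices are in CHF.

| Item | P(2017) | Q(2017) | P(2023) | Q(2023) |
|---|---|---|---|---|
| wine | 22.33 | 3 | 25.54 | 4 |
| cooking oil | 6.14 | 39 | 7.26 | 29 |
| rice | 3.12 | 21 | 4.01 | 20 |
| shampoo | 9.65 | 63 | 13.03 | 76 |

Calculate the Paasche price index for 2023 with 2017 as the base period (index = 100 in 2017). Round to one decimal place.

130.1

Paasche price index uses current-period quantities as weights.
ΣP(2023)·Q(2023) = 25.54×4 + 7.26×29 + 4.01×20 + 13.03×76 = 102.16 + 210.54 + 80.2 + 990.28 = 1383.18
ΣP(2017)·Q(2023) = 22.33×4 + 6.14×29 + 3.12×20 + 9.65×76 = 89.32 + 178.06 + 62.4 + 733.4 = 1063.18
Index = 1383.18 / 1063.18 × 100 = 130.0984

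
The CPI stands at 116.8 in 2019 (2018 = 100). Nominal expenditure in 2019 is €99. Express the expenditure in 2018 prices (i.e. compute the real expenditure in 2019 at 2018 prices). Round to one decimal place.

84.8

Real = Nominal ÷ (Index/100) = 99 ÷ (116.8/100)
     = 99 ÷ 1.168 = 84.7603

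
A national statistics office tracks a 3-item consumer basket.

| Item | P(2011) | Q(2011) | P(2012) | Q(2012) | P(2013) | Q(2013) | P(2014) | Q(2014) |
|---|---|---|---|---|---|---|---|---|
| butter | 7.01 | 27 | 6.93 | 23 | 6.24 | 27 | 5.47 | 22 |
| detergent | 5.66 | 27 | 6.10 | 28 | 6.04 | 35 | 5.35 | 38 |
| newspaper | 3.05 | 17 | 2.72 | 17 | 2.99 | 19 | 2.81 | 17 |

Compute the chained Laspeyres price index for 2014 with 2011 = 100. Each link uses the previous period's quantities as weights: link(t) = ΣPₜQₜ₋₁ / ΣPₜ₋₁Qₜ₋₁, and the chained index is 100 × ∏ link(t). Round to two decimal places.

86.76

Link 2011→2012:
ΣP(2012)Q(2011) = 6.93×27 + 6.10×27 + 2.72×17 = 187.11 + 164.7 + 46.24 = 398.05
ΣP(2011)Q(2011) = 7.01×27 + 5.66×27 + 3.05×17 = 189.27 + 152.82 + 51.85 = 393.94
link = 398.05/393.94 = 1.010433
Link 2012→2013:
ΣP(2013)Q(2012) = 6.24×23 + 6.04×28 + 2.99×17 = 143.52 + 169.12 + 50.83 = 363.47
ΣP(2012)Q(2012) = 6.93×23 + 6.10×28 + 2.72×17 = 159.39 + 170.8 + 46.24 = 376.43
link = 363.47/376.43 = 0.965571
Link 2013→2014:
ΣP(2014)Q(2013) = 5.47×27 + 5.35×35 + 2.81×19 = 147.69 + 187.25 + 53.39 = 388.33
ΣP(2013)Q(2013) = 6.24×27 + 6.04×35 + 2.99×19 = 168.48 + 211.4 + 56.81 = 436.69
link = 388.33/436.69 = 0.889258
Chained index = 100 × 1.010433 × 0.965571 × 0.889258 = 86.7600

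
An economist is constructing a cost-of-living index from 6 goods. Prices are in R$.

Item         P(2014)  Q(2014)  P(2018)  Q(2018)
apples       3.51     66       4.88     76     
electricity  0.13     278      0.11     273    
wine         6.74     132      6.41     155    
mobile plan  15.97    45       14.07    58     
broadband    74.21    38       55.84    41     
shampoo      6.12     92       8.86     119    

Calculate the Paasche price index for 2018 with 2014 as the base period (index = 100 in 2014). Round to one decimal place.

91.9

Paasche price index uses current-period quantities as weights.
ΣP(2018)·Q(2018) = 4.88×76 + 0.11×273 + 6.41×155 + 14.07×58 + 55.84×41 + 8.86×119 = 370.88 + 30.03 + 993.55 + 816.06 + 2289.44 + 1054.34 = 5554.3
ΣP(2014)·Q(2018) = 3.51×76 + 0.13×273 + 6.74×155 + 15.97×58 + 74.21×41 + 6.12×119 = 266.76 + 35.49 + 1044.7 + 926.26 + 3042.61 + 728.28 = 6044.1
Index = 5554.3 / 6044.1 × 100 = 91.8962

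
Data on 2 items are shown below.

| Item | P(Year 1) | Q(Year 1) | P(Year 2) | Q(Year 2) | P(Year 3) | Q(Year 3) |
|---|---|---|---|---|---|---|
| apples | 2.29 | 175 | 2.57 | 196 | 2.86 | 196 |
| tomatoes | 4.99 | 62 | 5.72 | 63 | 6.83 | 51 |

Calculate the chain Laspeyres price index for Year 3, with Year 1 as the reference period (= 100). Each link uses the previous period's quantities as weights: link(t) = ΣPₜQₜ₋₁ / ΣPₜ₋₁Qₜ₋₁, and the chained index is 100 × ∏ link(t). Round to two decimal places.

129.89

Link Year 1→Year 2:
ΣP(Year 2)Q(Year 1) = 2.57×175 + 5.72×62 = 449.75 + 354.64 = 804.39
ΣP(Year 1)Q(Year 1) = 2.29×175 + 4.99×62 = 400.75 + 309.38 = 710.13
link = 804.39/710.13 = 1.132736
Link Year 2→Year 3:
ΣP(Year 3)Q(Year 2) = 2.86×196 + 6.83×63 = 560.56 + 430.29 = 990.85
ΣP(Year 2)Q(Year 2) = 2.57×196 + 5.72×63 = 503.72 + 360.36 = 864.08
link = 990.85/864.08 = 1.146711
Chained index = 100 × 1.132736 × 1.146711 = 129.8921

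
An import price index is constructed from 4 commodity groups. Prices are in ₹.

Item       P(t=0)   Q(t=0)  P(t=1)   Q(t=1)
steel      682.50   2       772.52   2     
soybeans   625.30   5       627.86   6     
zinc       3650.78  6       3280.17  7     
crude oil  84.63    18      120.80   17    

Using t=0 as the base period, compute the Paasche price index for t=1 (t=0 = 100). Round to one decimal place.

Paasche price index uses current-period quantities as weights.
ΣP(t=1)·Q(t=1) = 772.52×2 + 627.86×6 + 3280.17×7 + 120.80×17 = 1545.04 + 3767.16 + 22961.19 + 2053.6 = 30326.99
ΣP(t=0)·Q(t=1) = 682.50×2 + 625.30×6 + 3650.78×7 + 84.63×17 = 1365 + 3751.8 + 25555.46 + 1438.71 = 32110.97
Index = 30326.99 / 32110.97 × 100 = 94.4443

94.4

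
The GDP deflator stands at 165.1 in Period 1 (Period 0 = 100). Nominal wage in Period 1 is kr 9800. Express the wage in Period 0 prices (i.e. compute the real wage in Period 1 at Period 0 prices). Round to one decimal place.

5935.8

Real = Nominal ÷ (Index/100) = 9800 ÷ (165.1/100)
     = 9800 ÷ 1.651 = 5935.7965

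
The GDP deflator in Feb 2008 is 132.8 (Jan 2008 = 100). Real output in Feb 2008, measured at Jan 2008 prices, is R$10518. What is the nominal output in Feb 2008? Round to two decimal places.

13967.90

Nominal = Real × (Index/100) = 10518 × (132.8/100)
        = 10518 × 1.328 = 13967.9040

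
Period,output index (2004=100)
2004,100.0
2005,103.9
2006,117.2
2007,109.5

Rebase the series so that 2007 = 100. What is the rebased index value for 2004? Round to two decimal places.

Rebased(2004) = 100.0 / 109.5 × 100 = 91.3242

91.32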